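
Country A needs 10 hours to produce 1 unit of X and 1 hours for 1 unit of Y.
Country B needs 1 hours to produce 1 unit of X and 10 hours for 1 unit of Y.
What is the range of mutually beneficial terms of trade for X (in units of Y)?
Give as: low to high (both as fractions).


Opportunity cost of X for Country A = hours_X / hours_Y = 10/1 = 10 units of Y
Opportunity cost of X for Country B = hours_X / hours_Y = 1/10 = 1/10 units of Y
Terms of trade must be between the two opportunity costs.
Range: 1/10 to 10

1/10 to 10


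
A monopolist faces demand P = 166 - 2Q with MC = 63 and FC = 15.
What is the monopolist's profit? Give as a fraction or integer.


MR = MC: 166 - 4Q = 63
Q* = 103/4
P* = 166 - 2*103/4 = 229/2
Profit = (P* - MC)*Q* - FC
= (229/2 - 63)*103/4 - 15
= 103/2*103/4 - 15
= 10609/8 - 15 = 10489/8

10489/8


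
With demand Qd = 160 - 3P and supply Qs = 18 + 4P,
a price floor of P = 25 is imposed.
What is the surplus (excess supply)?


At P = 25:
Qd = 160 - 3*25 = 85
Qs = 18 + 4*25 = 118
Surplus = Qs - Qd = 118 - 85 = 33

33


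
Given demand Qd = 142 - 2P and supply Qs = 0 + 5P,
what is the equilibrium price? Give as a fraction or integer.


At equilibrium, Qd = Qs.
142 - 2P = 0 + 5P
142 - 0 = 2P + 5P
142 = 7P
P* = 142/7 = 142/7

142/7


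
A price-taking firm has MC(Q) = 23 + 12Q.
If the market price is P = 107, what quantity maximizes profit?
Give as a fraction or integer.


In perfect competition, profit is maximized where P = MC.
107 = 23 + 12Q
84 = 12Q
Q* = 84/12 = 7

7


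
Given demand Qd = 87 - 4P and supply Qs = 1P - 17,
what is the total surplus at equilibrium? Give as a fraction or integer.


Find equilibrium: 87 - 4P = 1P - 17
87 + 17 = 5P
P* = 104/5 = 104/5
Q* = 1*104/5 - 17 = 19/5
Inverse demand: P = 87/4 - Q/4, so P_max = 87/4
Inverse supply: P = 17 + Q/1, so P_min = 17
CS = (1/2) * 19/5 * (87/4 - 104/5) = 361/200
PS = (1/2) * 19/5 * (104/5 - 17) = 361/50
TS = CS + PS = 361/200 + 361/50 = 361/40

361/40


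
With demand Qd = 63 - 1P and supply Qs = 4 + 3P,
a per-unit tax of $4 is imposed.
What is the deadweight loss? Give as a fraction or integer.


Pre-tax equilibrium quantity: Q* = 193/4
Post-tax equilibrium quantity: Q_tax = 181/4
Reduction in quantity: Q* - Q_tax = 3
DWL = (1/2) * tax * (Q* - Q_tax)
DWL = (1/2) * 4 * 3 = 6

6


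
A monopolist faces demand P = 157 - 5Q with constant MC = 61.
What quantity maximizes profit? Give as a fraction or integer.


TR = P*Q = (157 - 5Q)Q = 157Q - 5Q^2
MR = dTR/dQ = 157 - 10Q
Set MR = MC:
157 - 10Q = 61
96 = 10Q
Q* = 96/10 = 48/5

48/5


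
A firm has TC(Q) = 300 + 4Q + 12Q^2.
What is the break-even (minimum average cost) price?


AC(Q) = 300/Q + 4 + 12Q
To minimize: dAC/dQ = -300/Q^2 + 12 = 0
Q^2 = 300/12 = 25
Q* = 5
Min AC = 300/5 + 4 + 12*5
Min AC = 60 + 4 + 60 = 124

124


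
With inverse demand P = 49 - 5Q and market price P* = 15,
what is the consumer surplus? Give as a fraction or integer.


Maximum willingness to pay (at Q=0): P_max = 49
Quantity demanded at P* = 15:
Q* = (49 - 15)/5 = 34/5
CS = (1/2) * Q* * (P_max - P*)
CS = (1/2) * 34/5 * (49 - 15)
CS = (1/2) * 34/5 * 34 = 578/5

578/5


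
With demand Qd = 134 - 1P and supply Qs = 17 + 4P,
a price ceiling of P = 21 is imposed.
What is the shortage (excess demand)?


At P = 21:
Qd = 134 - 1*21 = 113
Qs = 17 + 4*21 = 101
Shortage = Qd - Qs = 113 - 101 = 12

12


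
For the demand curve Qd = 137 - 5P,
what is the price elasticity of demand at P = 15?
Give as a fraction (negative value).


dQ/dP = -5
At P = 15: Q = 137 - 5*15 = 62
E = (dQ/dP)(P/Q) = (-5)(15/62) = -75/62

-75/62


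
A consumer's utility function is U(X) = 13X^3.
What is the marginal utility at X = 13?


MU = dU/dX = 13*3*X^(3-1)
MU = 39*X^2
At X = 13:
MU = 39 * 13^2
MU = 39 * 169 = 6591

6591


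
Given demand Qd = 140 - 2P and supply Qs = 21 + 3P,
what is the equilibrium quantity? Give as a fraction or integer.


First find equilibrium price:
140 - 2P = 21 + 3P
P* = 119/5 = 119/5
Then substitute into demand:
Q* = 140 - 2 * 119/5 = 462/5

462/5


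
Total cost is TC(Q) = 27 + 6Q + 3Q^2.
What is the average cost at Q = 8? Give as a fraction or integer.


TC(8) = 27 + 6*8 + 3*8^2
TC(8) = 27 + 48 + 192 = 267
AC = TC/Q = 267/8 = 267/8

267/8


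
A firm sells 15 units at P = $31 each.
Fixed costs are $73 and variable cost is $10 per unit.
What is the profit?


Total Revenue = P * Q = 31 * 15 = $465
Total Cost = FC + VC*Q = 73 + 10*15 = $223
Profit = TR - TC = 465 - 223 = $242

$242


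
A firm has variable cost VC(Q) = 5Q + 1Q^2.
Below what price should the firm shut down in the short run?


AVC(Q) = VC(Q)/Q = 5 + 1Q
AVC is increasing in Q, so minimum AVC is at Q -> 0+.
Min AVC = 5
The firm should shut down if P < 5.

5


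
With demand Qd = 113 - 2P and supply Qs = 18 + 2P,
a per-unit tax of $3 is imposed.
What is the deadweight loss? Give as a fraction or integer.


Pre-tax equilibrium quantity: Q* = 131/2
Post-tax equilibrium quantity: Q_tax = 125/2
Reduction in quantity: Q* - Q_tax = 3
DWL = (1/2) * tax * (Q* - Q_tax)
DWL = (1/2) * 3 * 3 = 9/2

9/2


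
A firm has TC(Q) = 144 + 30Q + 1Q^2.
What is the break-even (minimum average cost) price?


AC(Q) = 144/Q + 30 + 1Q
To minimize: dAC/dQ = -144/Q^2 + 1 = 0
Q^2 = 144/1 = 144
Q* = 12
Min AC = 144/12 + 30 + 1*12
Min AC = 12 + 30 + 12 = 54

54


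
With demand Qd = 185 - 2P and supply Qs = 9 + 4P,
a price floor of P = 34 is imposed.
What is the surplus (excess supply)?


At P = 34:
Qd = 185 - 2*34 = 117
Qs = 9 + 4*34 = 145
Surplus = Qs - Qd = 145 - 117 = 28

28


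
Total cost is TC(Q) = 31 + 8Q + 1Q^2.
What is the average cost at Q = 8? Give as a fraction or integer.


TC(8) = 31 + 8*8 + 1*8^2
TC(8) = 31 + 64 + 64 = 159
AC = TC/Q = 159/8 = 159/8

159/8


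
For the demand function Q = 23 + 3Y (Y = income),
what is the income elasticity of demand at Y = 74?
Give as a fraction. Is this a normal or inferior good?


dQ/dY = 3
At Y = 74: Q = 23 + 3*74 = 245
Ey = (dQ/dY)(Y/Q) = 3 * 74 / 245 = 222/245
Since Ey > 0, this is a normal good.

222/245 (normal good)


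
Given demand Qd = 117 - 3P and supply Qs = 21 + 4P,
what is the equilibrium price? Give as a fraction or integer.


At equilibrium, Qd = Qs.
117 - 3P = 21 + 4P
117 - 21 = 3P + 4P
96 = 7P
P* = 96/7 = 96/7

96/7


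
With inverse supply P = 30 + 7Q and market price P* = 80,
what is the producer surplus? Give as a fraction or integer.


Minimum supply price (at Q=0): P_min = 30
Quantity supplied at P* = 80:
Q* = (80 - 30)/7 = 50/7
PS = (1/2) * Q* * (P* - P_min)
PS = (1/2) * 50/7 * (80 - 30)
PS = (1/2) * 50/7 * 50 = 1250/7

1250/7


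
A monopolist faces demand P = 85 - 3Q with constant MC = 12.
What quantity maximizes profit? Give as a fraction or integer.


TR = P*Q = (85 - 3Q)Q = 85Q - 3Q^2
MR = dTR/dQ = 85 - 6Q
Set MR = MC:
85 - 6Q = 12
73 = 6Q
Q* = 73/6 = 73/6

73/6


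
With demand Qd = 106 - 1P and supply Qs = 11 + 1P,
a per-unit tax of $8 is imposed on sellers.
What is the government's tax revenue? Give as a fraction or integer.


With tax on sellers, new supply: Qs' = 11 + 1(P - 8)
= 3 + 1P
New equilibrium quantity:
Q_new = 109/2
Tax revenue = tax * Q_new = 8 * 109/2 = 436

436


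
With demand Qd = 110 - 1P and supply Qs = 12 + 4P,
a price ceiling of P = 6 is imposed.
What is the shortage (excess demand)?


At P = 6:
Qd = 110 - 1*6 = 104
Qs = 12 + 4*6 = 36
Shortage = Qd - Qs = 104 - 36 = 68

68


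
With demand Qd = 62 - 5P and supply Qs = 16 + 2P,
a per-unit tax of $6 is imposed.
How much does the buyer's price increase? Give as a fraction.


With a per-unit tax, the buyer's price increase depends on relative slopes.
Supply slope: d = 2, Demand slope: b = 5
Buyer's price increase = d * tax / (b + d)
= 2 * 6 / (5 + 2)
= 12 / 7 = 12/7

12/7


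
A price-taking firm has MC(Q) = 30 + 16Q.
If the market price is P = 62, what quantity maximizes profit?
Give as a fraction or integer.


In perfect competition, profit is maximized where P = MC.
62 = 30 + 16Q
32 = 16Q
Q* = 32/16 = 2

2


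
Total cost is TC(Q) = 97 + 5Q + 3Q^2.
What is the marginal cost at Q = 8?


MC = dTC/dQ = 5 + 2*3*Q
At Q = 8:
MC = 5 + 6*8
MC = 5 + 48 = 53

53


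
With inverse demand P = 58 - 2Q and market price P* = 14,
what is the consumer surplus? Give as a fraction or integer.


Maximum willingness to pay (at Q=0): P_max = 58
Quantity demanded at P* = 14:
Q* = (58 - 14)/2 = 22
CS = (1/2) * Q* * (P_max - P*)
CS = (1/2) * 22 * (58 - 14)
CS = (1/2) * 22 * 44 = 484

484


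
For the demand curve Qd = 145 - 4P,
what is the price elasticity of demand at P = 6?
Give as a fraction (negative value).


dQ/dP = -4
At P = 6: Q = 145 - 4*6 = 121
E = (dQ/dP)(P/Q) = (-4)(6/121) = -24/121

-24/121


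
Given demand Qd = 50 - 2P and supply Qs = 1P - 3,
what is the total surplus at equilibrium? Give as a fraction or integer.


Find equilibrium: 50 - 2P = 1P - 3
50 + 3 = 3P
P* = 53/3 = 53/3
Q* = 1*53/3 - 3 = 44/3
Inverse demand: P = 25 - Q/2, so P_max = 25
Inverse supply: P = 3 + Q/1, so P_min = 3
CS = (1/2) * 44/3 * (25 - 53/3) = 484/9
PS = (1/2) * 44/3 * (53/3 - 3) = 968/9
TS = CS + PS = 484/9 + 968/9 = 484/3

484/3


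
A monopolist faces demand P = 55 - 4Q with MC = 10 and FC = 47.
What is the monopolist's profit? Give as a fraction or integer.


MR = MC: 55 - 8Q = 10
Q* = 45/8
P* = 55 - 4*45/8 = 65/2
Profit = (P* - MC)*Q* - FC
= (65/2 - 10)*45/8 - 47
= 45/2*45/8 - 47
= 2025/16 - 47 = 1273/16

1273/16


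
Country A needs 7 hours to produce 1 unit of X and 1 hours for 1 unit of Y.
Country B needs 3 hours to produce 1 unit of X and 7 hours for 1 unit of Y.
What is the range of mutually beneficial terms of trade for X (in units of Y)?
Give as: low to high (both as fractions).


Opportunity cost of X for Country A = hours_X / hours_Y = 7/1 = 7 units of Y
Opportunity cost of X for Country B = hours_X / hours_Y = 3/7 = 3/7 units of Y
Terms of trade must be between the two opportunity costs.
Range: 3/7 to 7

3/7 to 7


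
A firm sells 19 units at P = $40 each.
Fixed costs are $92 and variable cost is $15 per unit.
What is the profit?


Total Revenue = P * Q = 40 * 19 = $760
Total Cost = FC + VC*Q = 92 + 15*19 = $377
Profit = TR - TC = 760 - 377 = $383

$383


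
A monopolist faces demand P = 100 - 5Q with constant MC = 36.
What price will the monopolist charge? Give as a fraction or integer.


MR = 100 - 10Q
Set MR = MC: 100 - 10Q = 36
Q* = 32/5
Substitute into demand:
P* = 100 - 5*32/5 = 68

68


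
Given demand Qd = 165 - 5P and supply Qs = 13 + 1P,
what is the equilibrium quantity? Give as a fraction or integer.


First find equilibrium price:
165 - 5P = 13 + 1P
P* = 152/6 = 76/3
Then substitute into demand:
Q* = 165 - 5 * 76/3 = 115/3

115/3


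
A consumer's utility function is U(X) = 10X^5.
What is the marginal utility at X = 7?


MU = dU/dX = 10*5*X^(5-1)
MU = 50*X^4
At X = 7:
MU = 50 * 7^4
MU = 50 * 2401 = 120050

120050


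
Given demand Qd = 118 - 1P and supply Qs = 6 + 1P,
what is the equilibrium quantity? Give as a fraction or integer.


First find equilibrium price:
118 - 1P = 6 + 1P
P* = 112/2 = 56
Then substitute into demand:
Q* = 118 - 1 * 56 = 62

62


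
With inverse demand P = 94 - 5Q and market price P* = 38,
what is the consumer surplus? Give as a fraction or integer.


Maximum willingness to pay (at Q=0): P_max = 94
Quantity demanded at P* = 38:
Q* = (94 - 38)/5 = 56/5
CS = (1/2) * Q* * (P_max - P*)
CS = (1/2) * 56/5 * (94 - 38)
CS = (1/2) * 56/5 * 56 = 1568/5

1568/5


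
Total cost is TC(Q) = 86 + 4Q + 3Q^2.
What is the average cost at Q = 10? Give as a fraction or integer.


TC(10) = 86 + 4*10 + 3*10^2
TC(10) = 86 + 40 + 300 = 426
AC = TC/Q = 426/10 = 213/5

213/5


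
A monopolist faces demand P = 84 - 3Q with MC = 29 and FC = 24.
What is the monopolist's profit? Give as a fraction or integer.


MR = MC: 84 - 6Q = 29
Q* = 55/6
P* = 84 - 3*55/6 = 113/2
Profit = (P* - MC)*Q* - FC
= (113/2 - 29)*55/6 - 24
= 55/2*55/6 - 24
= 3025/12 - 24 = 2737/12

2737/12


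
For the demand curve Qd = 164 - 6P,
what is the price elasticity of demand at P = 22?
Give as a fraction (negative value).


dQ/dP = -6
At P = 22: Q = 164 - 6*22 = 32
E = (dQ/dP)(P/Q) = (-6)(22/32) = -33/8

-33/8


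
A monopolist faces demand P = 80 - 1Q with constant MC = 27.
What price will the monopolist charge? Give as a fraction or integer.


MR = 80 - 2Q
Set MR = MC: 80 - 2Q = 27
Q* = 53/2
Substitute into demand:
P* = 80 - 1*53/2 = 107/2

107/2


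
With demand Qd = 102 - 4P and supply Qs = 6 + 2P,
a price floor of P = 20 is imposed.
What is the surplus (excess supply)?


At P = 20:
Qd = 102 - 4*20 = 22
Qs = 6 + 2*20 = 46
Surplus = Qs - Qd = 46 - 22 = 24

24


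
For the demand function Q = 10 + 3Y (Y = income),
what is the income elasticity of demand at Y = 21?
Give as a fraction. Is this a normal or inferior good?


dQ/dY = 3
At Y = 21: Q = 10 + 3*21 = 73
Ey = (dQ/dY)(Y/Q) = 3 * 21 / 73 = 63/73
Since Ey > 0, this is a normal good.

63/73 (normal good)


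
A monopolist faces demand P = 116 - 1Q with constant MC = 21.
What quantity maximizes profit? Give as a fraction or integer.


TR = P*Q = (116 - 1Q)Q = 116Q - 1Q^2
MR = dTR/dQ = 116 - 2Q
Set MR = MC:
116 - 2Q = 21
95 = 2Q
Q* = 95/2 = 95/2

95/2


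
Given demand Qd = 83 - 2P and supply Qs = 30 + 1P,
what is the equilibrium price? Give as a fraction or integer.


At equilibrium, Qd = Qs.
83 - 2P = 30 + 1P
83 - 30 = 2P + 1P
53 = 3P
P* = 53/3 = 53/3

53/3


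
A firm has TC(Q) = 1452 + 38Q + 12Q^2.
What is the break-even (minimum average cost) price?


AC(Q) = 1452/Q + 38 + 12Q
To minimize: dAC/dQ = -1452/Q^2 + 12 = 0
Q^2 = 1452/12 = 121
Q* = 11
Min AC = 1452/11 + 38 + 12*11
Min AC = 132 + 38 + 132 = 302

302


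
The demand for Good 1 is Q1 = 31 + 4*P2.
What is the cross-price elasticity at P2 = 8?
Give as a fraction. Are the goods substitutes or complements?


dQ1/dP2 = 4
At P2 = 8: Q1 = 31 + 4*8 = 63
Exy = (dQ1/dP2)(P2/Q1) = 4 * 8 / 63 = 32/63
Since Exy > 0, the goods are substitutes.

32/63 (substitutes)


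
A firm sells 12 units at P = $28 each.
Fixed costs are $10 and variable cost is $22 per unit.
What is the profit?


Total Revenue = P * Q = 28 * 12 = $336
Total Cost = FC + VC*Q = 10 + 22*12 = $274
Profit = TR - TC = 336 - 274 = $62

$62


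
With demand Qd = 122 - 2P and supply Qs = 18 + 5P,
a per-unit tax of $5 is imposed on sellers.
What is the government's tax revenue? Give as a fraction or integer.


With tax on sellers, new supply: Qs' = 18 + 5(P - 5)
= 5P - 7
New equilibrium quantity:
Q_new = 596/7
Tax revenue = tax * Q_new = 5 * 596/7 = 2980/7

2980/7


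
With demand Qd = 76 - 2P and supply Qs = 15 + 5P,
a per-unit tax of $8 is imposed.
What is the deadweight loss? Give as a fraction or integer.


Pre-tax equilibrium quantity: Q* = 410/7
Post-tax equilibrium quantity: Q_tax = 330/7
Reduction in quantity: Q* - Q_tax = 80/7
DWL = (1/2) * tax * (Q* - Q_tax)
DWL = (1/2) * 8 * 80/7 = 320/7

320/7


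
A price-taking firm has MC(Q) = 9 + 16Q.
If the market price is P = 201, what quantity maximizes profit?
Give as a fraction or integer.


In perfect competition, profit is maximized where P = MC.
201 = 9 + 16Q
192 = 16Q
Q* = 192/16 = 12

12


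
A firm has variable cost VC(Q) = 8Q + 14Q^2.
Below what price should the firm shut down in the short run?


AVC(Q) = VC(Q)/Q = 8 + 14Q
AVC is increasing in Q, so minimum AVC is at Q -> 0+.
Min AVC = 8
The firm should shut down if P < 8.

8


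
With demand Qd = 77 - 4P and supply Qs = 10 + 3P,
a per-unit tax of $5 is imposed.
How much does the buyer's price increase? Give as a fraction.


With a per-unit tax, the buyer's price increase depends on relative slopes.
Supply slope: d = 3, Demand slope: b = 4
Buyer's price increase = d * tax / (b + d)
= 3 * 5 / (4 + 3)
= 15 / 7 = 15/7

15/7


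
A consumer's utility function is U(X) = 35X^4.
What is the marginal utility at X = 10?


MU = dU/dX = 35*4*X^(4-1)
MU = 140*X^3
At X = 10:
MU = 140 * 10^3
MU = 140 * 1000 = 140000

140000


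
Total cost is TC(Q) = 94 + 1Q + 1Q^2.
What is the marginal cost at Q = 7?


MC = dTC/dQ = 1 + 2*1*Q
At Q = 7:
MC = 1 + 2*7
MC = 1 + 14 = 15

15


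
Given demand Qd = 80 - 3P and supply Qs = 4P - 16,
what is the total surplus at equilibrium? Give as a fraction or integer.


Find equilibrium: 80 - 3P = 4P - 16
80 + 16 = 7P
P* = 96/7 = 96/7
Q* = 4*96/7 - 16 = 272/7
Inverse demand: P = 80/3 - Q/3, so P_max = 80/3
Inverse supply: P = 4 + Q/4, so P_min = 4
CS = (1/2) * 272/7 * (80/3 - 96/7) = 36992/147
PS = (1/2) * 272/7 * (96/7 - 4) = 9248/49
TS = CS + PS = 36992/147 + 9248/49 = 9248/21

9248/21


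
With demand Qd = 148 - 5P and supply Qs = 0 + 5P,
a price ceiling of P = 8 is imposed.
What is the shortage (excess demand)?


At P = 8:
Qd = 148 - 5*8 = 108
Qs = 0 + 5*8 = 40
Shortage = Qd - Qs = 108 - 40 = 68

68


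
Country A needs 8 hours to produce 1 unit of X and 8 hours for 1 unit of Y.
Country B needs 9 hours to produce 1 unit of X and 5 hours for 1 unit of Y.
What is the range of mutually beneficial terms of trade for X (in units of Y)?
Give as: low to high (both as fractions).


Opportunity cost of X for Country A = hours_X / hours_Y = 8/8 = 1 units of Y
Opportunity cost of X for Country B = hours_X / hours_Y = 9/5 = 9/5 units of Y
Terms of trade must be between the two opportunity costs.
Range: 1 to 9/5

1 to 9/5


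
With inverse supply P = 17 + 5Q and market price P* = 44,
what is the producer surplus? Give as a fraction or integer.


Minimum supply price (at Q=0): P_min = 17
Quantity supplied at P* = 44:
Q* = (44 - 17)/5 = 27/5
PS = (1/2) * Q* * (P* - P_min)
PS = (1/2) * 27/5 * (44 - 17)
PS = (1/2) * 27/5 * 27 = 729/10

729/10


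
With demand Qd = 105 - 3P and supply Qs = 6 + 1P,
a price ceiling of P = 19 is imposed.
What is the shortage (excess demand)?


At P = 19:
Qd = 105 - 3*19 = 48
Qs = 6 + 1*19 = 25
Shortage = Qd - Qs = 48 - 25 = 23

23


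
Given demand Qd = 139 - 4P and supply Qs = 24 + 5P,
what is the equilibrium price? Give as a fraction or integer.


At equilibrium, Qd = Qs.
139 - 4P = 24 + 5P
139 - 24 = 4P + 5P
115 = 9P
P* = 115/9 = 115/9

115/9


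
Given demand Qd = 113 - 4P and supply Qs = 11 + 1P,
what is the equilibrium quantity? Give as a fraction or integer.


First find equilibrium price:
113 - 4P = 11 + 1P
P* = 102/5 = 102/5
Then substitute into demand:
Q* = 113 - 4 * 102/5 = 157/5

157/5


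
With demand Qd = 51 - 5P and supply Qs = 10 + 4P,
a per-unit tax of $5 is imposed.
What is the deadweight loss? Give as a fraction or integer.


Pre-tax equilibrium quantity: Q* = 254/9
Post-tax equilibrium quantity: Q_tax = 154/9
Reduction in quantity: Q* - Q_tax = 100/9
DWL = (1/2) * tax * (Q* - Q_tax)
DWL = (1/2) * 5 * 100/9 = 250/9

250/9


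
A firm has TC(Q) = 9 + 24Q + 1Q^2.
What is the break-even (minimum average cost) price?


AC(Q) = 9/Q + 24 + 1Q
To minimize: dAC/dQ = -9/Q^2 + 1 = 0
Q^2 = 9/1 = 9
Q* = 3
Min AC = 9/3 + 24 + 1*3
Min AC = 3 + 24 + 3 = 30

30


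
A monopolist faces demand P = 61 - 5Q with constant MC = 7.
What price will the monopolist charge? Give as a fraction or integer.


MR = 61 - 10Q
Set MR = MC: 61 - 10Q = 7
Q* = 27/5
Substitute into demand:
P* = 61 - 5*27/5 = 34

34


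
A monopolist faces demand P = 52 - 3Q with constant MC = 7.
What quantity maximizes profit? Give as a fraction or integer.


TR = P*Q = (52 - 3Q)Q = 52Q - 3Q^2
MR = dTR/dQ = 52 - 6Q
Set MR = MC:
52 - 6Q = 7
45 = 6Q
Q* = 45/6 = 15/2

15/2


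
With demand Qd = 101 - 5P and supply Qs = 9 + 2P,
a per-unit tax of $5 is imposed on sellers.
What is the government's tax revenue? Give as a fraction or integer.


With tax on sellers, new supply: Qs' = 9 + 2(P - 5)
= 2P - 1
New equilibrium quantity:
Q_new = 197/7
Tax revenue = tax * Q_new = 5 * 197/7 = 985/7

985/7


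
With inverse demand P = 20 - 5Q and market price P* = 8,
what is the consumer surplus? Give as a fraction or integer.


Maximum willingness to pay (at Q=0): P_max = 20
Quantity demanded at P* = 8:
Q* = (20 - 8)/5 = 12/5
CS = (1/2) * Q* * (P_max - P*)
CS = (1/2) * 12/5 * (20 - 8)
CS = (1/2) * 12/5 * 12 = 72/5

72/5


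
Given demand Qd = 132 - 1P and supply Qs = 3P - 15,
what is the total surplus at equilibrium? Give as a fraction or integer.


Find equilibrium: 132 - 1P = 3P - 15
132 + 15 = 4P
P* = 147/4 = 147/4
Q* = 3*147/4 - 15 = 381/4
Inverse demand: P = 132 - Q/1, so P_max = 132
Inverse supply: P = 5 + Q/3, so P_min = 5
CS = (1/2) * 381/4 * (132 - 147/4) = 145161/32
PS = (1/2) * 381/4 * (147/4 - 5) = 48387/32
TS = CS + PS = 145161/32 + 48387/32 = 48387/8

48387/8


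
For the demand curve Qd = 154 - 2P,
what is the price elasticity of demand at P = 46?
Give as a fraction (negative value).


dQ/dP = -2
At P = 46: Q = 154 - 2*46 = 62
E = (dQ/dP)(P/Q) = (-2)(46/62) = -46/31

-46/31


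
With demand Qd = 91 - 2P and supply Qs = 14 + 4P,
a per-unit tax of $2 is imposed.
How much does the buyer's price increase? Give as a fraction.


With a per-unit tax, the buyer's price increase depends on relative slopes.
Supply slope: d = 4, Demand slope: b = 2
Buyer's price increase = d * tax / (b + d)
= 4 * 2 / (2 + 4)
= 8 / 6 = 4/3

4/3


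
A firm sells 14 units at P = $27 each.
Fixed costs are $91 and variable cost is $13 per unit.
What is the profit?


Total Revenue = P * Q = 27 * 14 = $378
Total Cost = FC + VC*Q = 91 + 13*14 = $273
Profit = TR - TC = 378 - 273 = $105

$105


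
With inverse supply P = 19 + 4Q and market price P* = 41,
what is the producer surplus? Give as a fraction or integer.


Minimum supply price (at Q=0): P_min = 19
Quantity supplied at P* = 41:
Q* = (41 - 19)/4 = 11/2
PS = (1/2) * Q* * (P* - P_min)
PS = (1/2) * 11/2 * (41 - 19)
PS = (1/2) * 11/2 * 22 = 121/2

121/2


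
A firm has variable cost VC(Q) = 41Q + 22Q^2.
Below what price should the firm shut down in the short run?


AVC(Q) = VC(Q)/Q = 41 + 22Q
AVC is increasing in Q, so minimum AVC is at Q -> 0+.
Min AVC = 41
The firm should shut down if P < 41.

41


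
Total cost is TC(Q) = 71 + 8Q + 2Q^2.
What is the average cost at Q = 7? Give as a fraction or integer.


TC(7) = 71 + 8*7 + 2*7^2
TC(7) = 71 + 56 + 98 = 225
AC = TC/Q = 225/7 = 225/7

225/7


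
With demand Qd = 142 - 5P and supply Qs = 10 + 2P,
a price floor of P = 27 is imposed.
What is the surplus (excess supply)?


At P = 27:
Qd = 142 - 5*27 = 7
Qs = 10 + 2*27 = 64
Surplus = Qs - Qd = 64 - 7 = 57

57


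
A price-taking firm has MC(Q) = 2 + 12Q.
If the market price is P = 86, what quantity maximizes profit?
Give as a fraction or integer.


In perfect competition, profit is maximized where P = MC.
86 = 2 + 12Q
84 = 12Q
Q* = 84/12 = 7

7


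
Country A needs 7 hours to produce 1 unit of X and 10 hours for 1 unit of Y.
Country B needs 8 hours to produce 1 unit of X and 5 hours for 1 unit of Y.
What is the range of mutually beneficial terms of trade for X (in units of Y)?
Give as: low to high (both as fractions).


Opportunity cost of X for Country A = hours_X / hours_Y = 7/10 = 7/10 units of Y
Opportunity cost of X for Country B = hours_X / hours_Y = 8/5 = 8/5 units of Y
Terms of trade must be between the two opportunity costs.
Range: 7/10 to 8/5

7/10 to 8/5


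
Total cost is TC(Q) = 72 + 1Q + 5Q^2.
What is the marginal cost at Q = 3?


MC = dTC/dQ = 1 + 2*5*Q
At Q = 3:
MC = 1 + 10*3
MC = 1 + 30 = 31

31


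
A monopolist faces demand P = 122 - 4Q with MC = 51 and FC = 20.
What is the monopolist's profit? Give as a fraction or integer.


MR = MC: 122 - 8Q = 51
Q* = 71/8
P* = 122 - 4*71/8 = 173/2
Profit = (P* - MC)*Q* - FC
= (173/2 - 51)*71/8 - 20
= 71/2*71/8 - 20
= 5041/16 - 20 = 4721/16

4721/16


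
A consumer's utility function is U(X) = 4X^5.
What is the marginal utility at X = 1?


MU = dU/dX = 4*5*X^(5-1)
MU = 20*X^4
At X = 1:
MU = 20 * 1^4
MU = 20 * 1 = 20

20


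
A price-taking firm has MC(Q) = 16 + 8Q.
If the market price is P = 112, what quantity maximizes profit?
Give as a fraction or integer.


In perfect competition, profit is maximized where P = MC.
112 = 16 + 8Q
96 = 8Q
Q* = 96/8 = 12

12


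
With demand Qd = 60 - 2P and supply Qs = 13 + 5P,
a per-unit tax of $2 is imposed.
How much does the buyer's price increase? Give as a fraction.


With a per-unit tax, the buyer's price increase depends on relative slopes.
Supply slope: d = 5, Demand slope: b = 2
Buyer's price increase = d * tax / (b + d)
= 5 * 2 / (2 + 5)
= 10 / 7 = 10/7

10/7


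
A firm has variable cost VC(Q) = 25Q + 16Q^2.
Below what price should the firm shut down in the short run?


AVC(Q) = VC(Q)/Q = 25 + 16Q
AVC is increasing in Q, so minimum AVC is at Q -> 0+.
Min AVC = 25
The firm should shut down if P < 25.

25


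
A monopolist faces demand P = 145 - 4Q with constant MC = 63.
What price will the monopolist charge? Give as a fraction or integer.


MR = 145 - 8Q
Set MR = MC: 145 - 8Q = 63
Q* = 41/4
Substitute into demand:
P* = 145 - 4*41/4 = 104

104


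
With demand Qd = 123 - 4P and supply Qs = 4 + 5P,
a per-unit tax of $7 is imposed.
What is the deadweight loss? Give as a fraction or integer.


Pre-tax equilibrium quantity: Q* = 631/9
Post-tax equilibrium quantity: Q_tax = 491/9
Reduction in quantity: Q* - Q_tax = 140/9
DWL = (1/2) * tax * (Q* - Q_tax)
DWL = (1/2) * 7 * 140/9 = 490/9

490/9


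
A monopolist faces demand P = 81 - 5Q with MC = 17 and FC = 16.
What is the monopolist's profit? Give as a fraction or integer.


MR = MC: 81 - 10Q = 17
Q* = 32/5
P* = 81 - 5*32/5 = 49
Profit = (P* - MC)*Q* - FC
= (49 - 17)*32/5 - 16
= 32*32/5 - 16
= 1024/5 - 16 = 944/5

944/5


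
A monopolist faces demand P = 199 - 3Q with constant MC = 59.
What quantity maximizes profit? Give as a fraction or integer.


TR = P*Q = (199 - 3Q)Q = 199Q - 3Q^2
MR = dTR/dQ = 199 - 6Q
Set MR = MC:
199 - 6Q = 59
140 = 6Q
Q* = 140/6 = 70/3

70/3


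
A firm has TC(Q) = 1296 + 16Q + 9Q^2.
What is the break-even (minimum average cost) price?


AC(Q) = 1296/Q + 16 + 9Q
To minimize: dAC/dQ = -1296/Q^2 + 9 = 0
Q^2 = 1296/9 = 144
Q* = 12
Min AC = 1296/12 + 16 + 9*12
Min AC = 108 + 16 + 108 = 232

232


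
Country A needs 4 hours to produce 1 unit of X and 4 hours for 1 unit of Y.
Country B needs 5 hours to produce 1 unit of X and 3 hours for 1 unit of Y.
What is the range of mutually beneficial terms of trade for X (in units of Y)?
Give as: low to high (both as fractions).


Opportunity cost of X for Country A = hours_X / hours_Y = 4/4 = 1 units of Y
Opportunity cost of X for Country B = hours_X / hours_Y = 5/3 = 5/3 units of Y
Terms of trade must be between the two opportunity costs.
Range: 1 to 5/3

1 to 5/3


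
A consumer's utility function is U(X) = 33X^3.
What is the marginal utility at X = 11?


MU = dU/dX = 33*3*X^(3-1)
MU = 99*X^2
At X = 11:
MU = 99 * 11^2
MU = 99 * 121 = 11979

11979


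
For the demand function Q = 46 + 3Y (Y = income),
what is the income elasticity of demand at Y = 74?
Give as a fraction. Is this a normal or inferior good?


dQ/dY = 3
At Y = 74: Q = 46 + 3*74 = 268
Ey = (dQ/dY)(Y/Q) = 3 * 74 / 268 = 111/134
Since Ey > 0, this is a normal good.

111/134 (normal good)


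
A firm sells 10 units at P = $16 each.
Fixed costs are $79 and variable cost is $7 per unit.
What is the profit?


Total Revenue = P * Q = 16 * 10 = $160
Total Cost = FC + VC*Q = 79 + 7*10 = $149
Profit = TR - TC = 160 - 149 = $11

$11


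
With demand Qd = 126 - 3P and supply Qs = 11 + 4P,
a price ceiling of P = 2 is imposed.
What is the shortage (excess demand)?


At P = 2:
Qd = 126 - 3*2 = 120
Qs = 11 + 4*2 = 19
Shortage = Qd - Qs = 120 - 19 = 101

101


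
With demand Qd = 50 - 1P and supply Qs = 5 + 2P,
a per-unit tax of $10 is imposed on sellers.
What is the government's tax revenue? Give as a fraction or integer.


With tax on sellers, new supply: Qs' = 5 + 2(P - 10)
= 2P - 15
New equilibrium quantity:
Q_new = 85/3
Tax revenue = tax * Q_new = 10 * 85/3 = 850/3

850/3


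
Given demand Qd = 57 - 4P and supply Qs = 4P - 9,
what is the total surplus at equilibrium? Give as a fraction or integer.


Find equilibrium: 57 - 4P = 4P - 9
57 + 9 = 8P
P* = 66/8 = 33/4
Q* = 4*33/4 - 9 = 24
Inverse demand: P = 57/4 - Q/4, so P_max = 57/4
Inverse supply: P = 9/4 + Q/4, so P_min = 9/4
CS = (1/2) * 24 * (57/4 - 33/4) = 72
PS = (1/2) * 24 * (33/4 - 9/4) = 72
TS = CS + PS = 72 + 72 = 144

144


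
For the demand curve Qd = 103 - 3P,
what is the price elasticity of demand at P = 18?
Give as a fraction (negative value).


dQ/dP = -3
At P = 18: Q = 103 - 3*18 = 49
E = (dQ/dP)(P/Q) = (-3)(18/49) = -54/49

-54/49


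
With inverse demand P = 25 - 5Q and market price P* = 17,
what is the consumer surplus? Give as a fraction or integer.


Maximum willingness to pay (at Q=0): P_max = 25
Quantity demanded at P* = 17:
Q* = (25 - 17)/5 = 8/5
CS = (1/2) * Q* * (P_max - P*)
CS = (1/2) * 8/5 * (25 - 17)
CS = (1/2) * 8/5 * 8 = 32/5

32/5


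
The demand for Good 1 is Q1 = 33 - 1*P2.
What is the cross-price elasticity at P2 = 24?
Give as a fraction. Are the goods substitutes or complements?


dQ1/dP2 = -1
At P2 = 24: Q1 = 33 - 1*24 = 9
Exy = (dQ1/dP2)(P2/Q1) = -1 * 24 / 9 = -8/3
Since Exy < 0, the goods are complements.

-8/3 (complements)


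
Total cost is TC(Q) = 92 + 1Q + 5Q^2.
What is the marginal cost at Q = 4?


MC = dTC/dQ = 1 + 2*5*Q
At Q = 4:
MC = 1 + 10*4
MC = 1 + 40 = 41

41


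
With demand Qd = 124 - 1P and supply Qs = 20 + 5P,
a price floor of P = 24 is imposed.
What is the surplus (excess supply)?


At P = 24:
Qd = 124 - 1*24 = 100
Qs = 20 + 5*24 = 140
Surplus = Qs - Qd = 140 - 100 = 40

40


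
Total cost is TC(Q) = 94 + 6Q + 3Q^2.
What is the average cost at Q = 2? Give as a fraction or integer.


TC(2) = 94 + 6*2 + 3*2^2
TC(2) = 94 + 12 + 12 = 118
AC = TC/Q = 118/2 = 59

59


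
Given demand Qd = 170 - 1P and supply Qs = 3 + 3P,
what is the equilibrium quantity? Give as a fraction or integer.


First find equilibrium price:
170 - 1P = 3 + 3P
P* = 167/4 = 167/4
Then substitute into demand:
Q* = 170 - 1 * 167/4 = 513/4

513/4


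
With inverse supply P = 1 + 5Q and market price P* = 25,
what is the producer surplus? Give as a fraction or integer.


Minimum supply price (at Q=0): P_min = 1
Quantity supplied at P* = 25:
Q* = (25 - 1)/5 = 24/5
PS = (1/2) * Q* * (P* - P_min)
PS = (1/2) * 24/5 * (25 - 1)
PS = (1/2) * 24/5 * 24 = 288/5

288/5


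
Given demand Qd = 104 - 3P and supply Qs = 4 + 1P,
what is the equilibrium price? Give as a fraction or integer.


At equilibrium, Qd = Qs.
104 - 3P = 4 + 1P
104 - 4 = 3P + 1P
100 = 4P
P* = 100/4 = 25

25


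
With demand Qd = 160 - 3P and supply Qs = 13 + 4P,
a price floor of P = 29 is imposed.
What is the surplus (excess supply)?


At P = 29:
Qd = 160 - 3*29 = 73
Qs = 13 + 4*29 = 129
Surplus = Qs - Qd = 129 - 73 = 56

56


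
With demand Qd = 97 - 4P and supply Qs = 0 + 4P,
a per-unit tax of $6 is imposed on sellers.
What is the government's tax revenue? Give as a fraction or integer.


With tax on sellers, new supply: Qs' = 0 + 4(P - 6)
= 4P - 24
New equilibrium quantity:
Q_new = 73/2
Tax revenue = tax * Q_new = 6 * 73/2 = 219

219


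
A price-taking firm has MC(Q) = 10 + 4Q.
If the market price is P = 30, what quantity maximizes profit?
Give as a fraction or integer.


In perfect competition, profit is maximized where P = MC.
30 = 10 + 4Q
20 = 4Q
Q* = 20/4 = 5

5


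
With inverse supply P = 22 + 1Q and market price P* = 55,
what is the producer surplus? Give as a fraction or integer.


Minimum supply price (at Q=0): P_min = 22
Quantity supplied at P* = 55:
Q* = (55 - 22)/1 = 33
PS = (1/2) * Q* * (P* - P_min)
PS = (1/2) * 33 * (55 - 22)
PS = (1/2) * 33 * 33 = 1089/2

1089/2


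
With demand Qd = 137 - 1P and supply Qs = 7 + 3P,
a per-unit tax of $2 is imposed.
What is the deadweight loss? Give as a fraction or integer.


Pre-tax equilibrium quantity: Q* = 209/2
Post-tax equilibrium quantity: Q_tax = 103
Reduction in quantity: Q* - Q_tax = 3/2
DWL = (1/2) * tax * (Q* - Q_tax)
DWL = (1/2) * 2 * 3/2 = 3/2

3/2


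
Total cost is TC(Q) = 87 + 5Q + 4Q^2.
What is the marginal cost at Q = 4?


MC = dTC/dQ = 5 + 2*4*Q
At Q = 4:
MC = 5 + 8*4
MC = 5 + 32 = 37

37


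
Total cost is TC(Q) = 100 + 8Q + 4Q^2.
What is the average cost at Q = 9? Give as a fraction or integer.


TC(9) = 100 + 8*9 + 4*9^2
TC(9) = 100 + 72 + 324 = 496
AC = TC/Q = 496/9 = 496/9

496/9


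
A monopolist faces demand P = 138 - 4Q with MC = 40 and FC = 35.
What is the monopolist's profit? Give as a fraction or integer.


MR = MC: 138 - 8Q = 40
Q* = 49/4
P* = 138 - 4*49/4 = 89
Profit = (P* - MC)*Q* - FC
= (89 - 40)*49/4 - 35
= 49*49/4 - 35
= 2401/4 - 35 = 2261/4

2261/4


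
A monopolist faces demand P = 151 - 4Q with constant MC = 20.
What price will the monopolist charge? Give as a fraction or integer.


MR = 151 - 8Q
Set MR = MC: 151 - 8Q = 20
Q* = 131/8
Substitute into demand:
P* = 151 - 4*131/8 = 171/2

171/2


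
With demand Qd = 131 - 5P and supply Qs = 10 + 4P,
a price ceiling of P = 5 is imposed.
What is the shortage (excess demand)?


At P = 5:
Qd = 131 - 5*5 = 106
Qs = 10 + 4*5 = 30
Shortage = Qd - Qs = 106 - 30 = 76

76


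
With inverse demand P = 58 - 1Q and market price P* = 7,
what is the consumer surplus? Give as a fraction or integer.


Maximum willingness to pay (at Q=0): P_max = 58
Quantity demanded at P* = 7:
Q* = (58 - 7)/1 = 51
CS = (1/2) * Q* * (P_max - P*)
CS = (1/2) * 51 * (58 - 7)
CS = (1/2) * 51 * 51 = 2601/2

2601/2


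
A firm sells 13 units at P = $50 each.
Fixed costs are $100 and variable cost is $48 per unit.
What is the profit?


Total Revenue = P * Q = 50 * 13 = $650
Total Cost = FC + VC*Q = 100 + 48*13 = $724
Profit = TR - TC = 650 - 724 = $-74

$-74


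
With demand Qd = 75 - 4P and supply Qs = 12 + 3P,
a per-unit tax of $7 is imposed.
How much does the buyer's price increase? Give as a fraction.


With a per-unit tax, the buyer's price increase depends on relative slopes.
Supply slope: d = 3, Demand slope: b = 4
Buyer's price increase = d * tax / (b + d)
= 3 * 7 / (4 + 3)
= 21 / 7 = 3

3


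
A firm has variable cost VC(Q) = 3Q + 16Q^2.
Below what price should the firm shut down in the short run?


AVC(Q) = VC(Q)/Q = 3 + 16Q
AVC is increasing in Q, so minimum AVC is at Q -> 0+.
Min AVC = 3
The firm should shut down if P < 3.

3


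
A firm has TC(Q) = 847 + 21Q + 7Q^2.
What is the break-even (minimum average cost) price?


AC(Q) = 847/Q + 21 + 7Q
To minimize: dAC/dQ = -847/Q^2 + 7 = 0
Q^2 = 847/7 = 121
Q* = 11
Min AC = 847/11 + 21 + 7*11
Min AC = 77 + 21 + 77 = 175

175


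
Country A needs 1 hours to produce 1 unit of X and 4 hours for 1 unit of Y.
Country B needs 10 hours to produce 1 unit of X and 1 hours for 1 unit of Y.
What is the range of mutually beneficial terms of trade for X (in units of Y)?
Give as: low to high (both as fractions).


Opportunity cost of X for Country A = hours_X / hours_Y = 1/4 = 1/4 units of Y
Opportunity cost of X for Country B = hours_X / hours_Y = 10/1 = 10 units of Y
Terms of trade must be between the two opportunity costs.
Range: 1/4 to 10

1/4 to 10


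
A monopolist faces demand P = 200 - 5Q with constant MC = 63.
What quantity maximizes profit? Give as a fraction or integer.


TR = P*Q = (200 - 5Q)Q = 200Q - 5Q^2
MR = dTR/dQ = 200 - 10Q
Set MR = MC:
200 - 10Q = 63
137 = 10Q
Q* = 137/10 = 137/10

137/10


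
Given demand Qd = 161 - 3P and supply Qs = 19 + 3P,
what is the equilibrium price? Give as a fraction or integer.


At equilibrium, Qd = Qs.
161 - 3P = 19 + 3P
161 - 19 = 3P + 3P
142 = 6P
P* = 142/6 = 71/3

71/3


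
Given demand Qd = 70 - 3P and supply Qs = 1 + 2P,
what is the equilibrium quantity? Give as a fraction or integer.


First find equilibrium price:
70 - 3P = 1 + 2P
P* = 69/5 = 69/5
Then substitute into demand:
Q* = 70 - 3 * 69/5 = 143/5

143/5


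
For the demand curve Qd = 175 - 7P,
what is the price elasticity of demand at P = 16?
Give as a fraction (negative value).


dQ/dP = -7
At P = 16: Q = 175 - 7*16 = 63
E = (dQ/dP)(P/Q) = (-7)(16/63) = -16/9

-16/9


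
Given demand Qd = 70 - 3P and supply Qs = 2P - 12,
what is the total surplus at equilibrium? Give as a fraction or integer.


Find equilibrium: 70 - 3P = 2P - 12
70 + 12 = 5P
P* = 82/5 = 82/5
Q* = 2*82/5 - 12 = 104/5
Inverse demand: P = 70/3 - Q/3, so P_max = 70/3
Inverse supply: P = 6 + Q/2, so P_min = 6
CS = (1/2) * 104/5 * (70/3 - 82/5) = 5408/75
PS = (1/2) * 104/5 * (82/5 - 6) = 2704/25
TS = CS + PS = 5408/75 + 2704/25 = 2704/15

2704/15


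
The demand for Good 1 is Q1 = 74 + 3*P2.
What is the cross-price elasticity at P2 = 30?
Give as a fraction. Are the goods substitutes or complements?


dQ1/dP2 = 3
At P2 = 30: Q1 = 74 + 3*30 = 164
Exy = (dQ1/dP2)(P2/Q1) = 3 * 30 / 164 = 45/82
Since Exy > 0, the goods are substitutes.

45/82 (substitutes)


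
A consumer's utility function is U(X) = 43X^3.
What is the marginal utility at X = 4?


MU = dU/dX = 43*3*X^(3-1)
MU = 129*X^2
At X = 4:
MU = 129 * 4^2
MU = 129 * 16 = 2064

2064


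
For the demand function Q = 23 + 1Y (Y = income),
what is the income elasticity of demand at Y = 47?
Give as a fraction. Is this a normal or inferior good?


dQ/dY = 1
At Y = 47: Q = 23 + 1*47 = 70
Ey = (dQ/dY)(Y/Q) = 1 * 47 / 70 = 47/70
Since Ey > 0, this is a normal good.

47/70 (normal good)


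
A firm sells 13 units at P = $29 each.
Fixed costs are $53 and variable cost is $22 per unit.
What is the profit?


Total Revenue = P * Q = 29 * 13 = $377
Total Cost = FC + VC*Q = 53 + 22*13 = $339
Profit = TR - TC = 377 - 339 = $38

$38


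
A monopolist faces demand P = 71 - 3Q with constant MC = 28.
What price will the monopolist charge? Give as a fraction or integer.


MR = 71 - 6Q
Set MR = MC: 71 - 6Q = 28
Q* = 43/6
Substitute into demand:
P* = 71 - 3*43/6 = 99/2

99/2


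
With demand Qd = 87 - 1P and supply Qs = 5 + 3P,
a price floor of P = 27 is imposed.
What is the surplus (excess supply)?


At P = 27:
Qd = 87 - 1*27 = 60
Qs = 5 + 3*27 = 86
Surplus = Qs - Qd = 86 - 60 = 26

26


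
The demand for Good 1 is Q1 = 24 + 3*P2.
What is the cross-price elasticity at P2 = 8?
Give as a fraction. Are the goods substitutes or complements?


dQ1/dP2 = 3
At P2 = 8: Q1 = 24 + 3*8 = 48
Exy = (dQ1/dP2)(P2/Q1) = 3 * 8 / 48 = 1/2
Since Exy > 0, the goods are substitutes.

1/2 (substitutes)


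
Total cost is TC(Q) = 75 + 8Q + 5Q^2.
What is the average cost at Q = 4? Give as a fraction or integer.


TC(4) = 75 + 8*4 + 5*4^2
TC(4) = 75 + 32 + 80 = 187
AC = TC/Q = 187/4 = 187/4

187/4


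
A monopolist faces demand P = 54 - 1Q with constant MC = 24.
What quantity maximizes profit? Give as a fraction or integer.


TR = P*Q = (54 - 1Q)Q = 54Q - 1Q^2
MR = dTR/dQ = 54 - 2Q
Set MR = MC:
54 - 2Q = 24
30 = 2Q
Q* = 30/2 = 15

15


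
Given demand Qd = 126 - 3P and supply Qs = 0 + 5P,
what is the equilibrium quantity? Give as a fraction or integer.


First find equilibrium price:
126 - 3P = 0 + 5P
P* = 126/8 = 63/4
Then substitute into demand:
Q* = 126 - 3 * 63/4 = 315/4

315/4


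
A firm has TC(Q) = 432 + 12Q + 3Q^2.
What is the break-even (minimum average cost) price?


AC(Q) = 432/Q + 12 + 3Q
To minimize: dAC/dQ = -432/Q^2 + 3 = 0
Q^2 = 432/3 = 144
Q* = 12
Min AC = 432/12 + 12 + 3*12
Min AC = 36 + 12 + 36 = 84

84


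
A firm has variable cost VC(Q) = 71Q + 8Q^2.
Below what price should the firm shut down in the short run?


AVC(Q) = VC(Q)/Q = 71 + 8Q
AVC is increasing in Q, so minimum AVC is at Q -> 0+.
Min AVC = 71
The firm should shut down if P < 71.

71


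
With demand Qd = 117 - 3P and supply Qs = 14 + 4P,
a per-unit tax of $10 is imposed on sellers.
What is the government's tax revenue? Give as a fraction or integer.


With tax on sellers, new supply: Qs' = 14 + 4(P - 10)
= 4P - 26
New equilibrium quantity:
Q_new = 390/7
Tax revenue = tax * Q_new = 10 * 390/7 = 3900/7

3900/7
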